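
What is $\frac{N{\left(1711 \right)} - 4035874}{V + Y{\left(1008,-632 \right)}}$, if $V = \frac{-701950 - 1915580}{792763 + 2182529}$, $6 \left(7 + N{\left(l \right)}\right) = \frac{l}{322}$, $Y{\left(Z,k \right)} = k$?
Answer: $\frac{644425137528507}{101054444638} \approx 6377.0$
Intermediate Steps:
$N{\left(l \right)} = -7 + \frac{l}{1932}$ ($N{\left(l \right)} = -7 + \frac{l \frac{1}{322}}{6} = -7 + \frac{\frac{1}{322} l}{6} = -7 + \frac{l}{1932}$)
$V = - \frac{436255}{495882}$ ($V = - \frac{2617530}{2975292} = \left(-2617530\right) \frac{1}{2975292} = - \frac{436255}{495882} \approx -0.87976$)
$\frac{N{\left(1711 \right)} - 4035874}{V + Y{\left(1008,-632 \right)}} = \frac{\left(-7 + \frac{1}{1932} \cdot 1711\right) - 4035874}{- \frac{436255}{495882} - 632} = \frac{\left(-7 + \frac{1711}{1932}\right) - 4035874}{- \frac{313833679}{495882}} = \left(- \frac{11813}{1932} - 4035874\right) \left(- \frac{495882}{313833679}\right) = \left(- \frac{7797320381}{1932}\right) \left(- \frac{495882}{313833679}\right) = \frac{644425137528507}{101054444638}$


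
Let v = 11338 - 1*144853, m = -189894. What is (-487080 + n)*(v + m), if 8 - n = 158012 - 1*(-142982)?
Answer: 254867636994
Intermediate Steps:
v = -133515 (v = 11338 - 144853 = -133515)
n = -300986 (n = 8 - (158012 - 1*(-142982)) = 8 - (158012 + 142982) = 8 - 1*300994 = 8 - 300994 = -300986)
(-487080 + n)*(v + m) = (-487080 - 300986)*(-133515 - 189894) = -788066*(-323409) = 254867636994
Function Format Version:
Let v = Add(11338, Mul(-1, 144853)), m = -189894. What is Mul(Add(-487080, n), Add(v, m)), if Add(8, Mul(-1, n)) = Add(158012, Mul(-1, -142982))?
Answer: 254867636994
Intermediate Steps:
v = -133515 (v = Add(11338, -144853) = -133515)
n = -300986 (n = Add(8, Mul(-1, Add(158012, Mul(-1, -142982)))) = Add(8, Mul(-1, Add(158012, 142982))) = Add(8, Mul(-1, 300994)) = Add(8, -300994) = -300986)
Mul(Add(-487080, n), Add(v, m)) = Mul(Add(-487080, -300986), Add(-133515, -189894)) = Mul(-788066, -323409) = 254867636994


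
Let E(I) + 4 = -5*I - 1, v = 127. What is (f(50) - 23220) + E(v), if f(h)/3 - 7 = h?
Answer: -23689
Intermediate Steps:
E(I) = -5 - 5*I (E(I) = -4 + (-5*I - 1) = -4 + (-1 - 5*I) = -5 - 5*I)
f(h) = 21 + 3*h
(f(50) - 23220) + E(v) = ((21 + 3*50) - 23220) + (-5 - 5*127) = ((21 + 150) - 23220) + (-5 - 635) = (171 - 23220) - 640 = -23049 - 640 = -23689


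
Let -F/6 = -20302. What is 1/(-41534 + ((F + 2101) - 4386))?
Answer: 1/77993 ≈ 1.2822e-5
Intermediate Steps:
F = 121812 (F = -6*(-20302) = 121812)
1/(-41534 + ((F + 2101) - 4386)) = 1/(-41534 + ((121812 + 2101) - 4386)) = 1/(-41534 + (123913 - 4386)) = 1/(-41534 + 119527) = 1/77993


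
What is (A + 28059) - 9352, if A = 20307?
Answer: 39014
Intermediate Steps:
(A + 28059) - 9352 = (20307 + 28059) - 9352 = 48366 - 9352 = 39014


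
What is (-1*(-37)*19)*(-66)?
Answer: -46398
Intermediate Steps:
(-1*(-37)*19)*(-66) = (37*19)*(-66) = 703*(-66) = -46398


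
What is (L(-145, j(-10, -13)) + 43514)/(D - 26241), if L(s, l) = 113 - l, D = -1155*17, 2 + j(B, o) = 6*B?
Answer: -14563/15292 ≈ -0.95233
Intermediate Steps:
j(B, o) = -2 + 6*B
D = -19635
(L(-145, j(-10, -13)) + 43514)/(D - 26241) = ((113 - (-2 + 6*(-10))) + 43514)/(-19635 - 26241) = ((113 - (-2 - 60)) + 43514)/(-45876) = ((113 - 1*(-62)) + 43514)*(-1/45876) = ((113 + 62) + 43514)*(-1/45876) = (175 + 43514)*(-1/45876) = 43689*(-1/45876) = -14563/15292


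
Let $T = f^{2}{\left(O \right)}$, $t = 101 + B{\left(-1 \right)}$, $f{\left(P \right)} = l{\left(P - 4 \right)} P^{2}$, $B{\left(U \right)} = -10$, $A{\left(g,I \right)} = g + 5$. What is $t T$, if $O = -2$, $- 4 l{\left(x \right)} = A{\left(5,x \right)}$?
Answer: $9100$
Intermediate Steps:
$A{\left(g,I \right)} = 5 + g$
$l{\left(x \right)} = - \frac{5}{2}$ ($l{\left(x \right)} = - \frac{5 + 5}{4} = \left(- \frac{1}{4}\right) 10 = - \frac{5}{2}$)
$f{\left(P \right)} = - \frac{5 P^{2}}{2}$
$t = 91$ ($t = 101 - 10 = 91$)
$T = 100$ ($T = \left(- \frac{5 \left(-2\right)^{2}}{2}\right)^{2} = \left(\left(- \frac{5}{2}\right) 4\right)^{2} = \left(-10\right)^{2} = 100$)
$t T = 91 \cdot 100 = 9100$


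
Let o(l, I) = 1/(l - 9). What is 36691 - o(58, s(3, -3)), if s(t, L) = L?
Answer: 1797858/49 ≈ 36691.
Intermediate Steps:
o(l, I) = 1/(-9 + l)
36691 - o(58, s(3, -3)) = 36691 - 1/(-9 + 58) = 36691 - 1/49 = 1797858/49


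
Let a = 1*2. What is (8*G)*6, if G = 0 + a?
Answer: 96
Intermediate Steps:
a = 2
G = 2 (G = 0 + 2 = 2)
(8*G)*6 = (8*2)*6 = 16*6 = 96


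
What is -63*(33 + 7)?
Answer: -2520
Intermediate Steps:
-63*(33 + 7) = -63*40 = -2520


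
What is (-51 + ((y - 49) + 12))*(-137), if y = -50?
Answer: 18906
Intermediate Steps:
(-51 + ((y - 49) + 12))*(-137) = (-51 + ((-50 - 49) + 12))*(-137) = (-51 + (-99 + 12))*(-137) = (-51 - 87)*(-137) = -138*(-137) = 18906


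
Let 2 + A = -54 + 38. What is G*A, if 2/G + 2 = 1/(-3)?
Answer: 108/7 ≈ 15.429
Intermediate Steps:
G = -6/7 (G = 2/(-2 + 1/(-3)) = 2/(-2 - 1/3) = 2/(-7/3) = 2*(-3/7) = -6/7 ≈ -0.85714)
A = -18 (A = -2 + (-54 + 38) = -2 - 16 = -18)
G*A = -6/7*(-18) = 108/7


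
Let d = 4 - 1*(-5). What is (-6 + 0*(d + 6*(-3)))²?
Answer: 36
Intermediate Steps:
d = 9 (d = 4 + 5 = 9)
(-6 + 0*(d + 6*(-3)))² = (-6 + 0*(9 + 6*(-3)))² = (-6 + 0*(9 - 18))² = (-6 + 0*(-9))² = (-6 + 0)² = (-6)² = 36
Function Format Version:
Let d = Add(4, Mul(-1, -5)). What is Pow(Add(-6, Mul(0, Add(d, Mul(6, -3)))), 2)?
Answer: 36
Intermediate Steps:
d = 9 (d = Add(4, 5) = 9)
Pow(Add(-6, Mul(0, Add(d, Mul(6, -3)))), 2) = Pow(Add(-6, Mul(0, Add(9, Mul(6, -3)))), 2) = Pow(Add(-6, Mul(0, Add(9, -18))), 2) = Pow(Add(-6, Mul(0, -9)), 2) = Pow(Add(-6, 0), 2) = Pow(-6, 2) = 36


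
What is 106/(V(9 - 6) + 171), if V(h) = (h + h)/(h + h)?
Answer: 53/86 ≈ 0.61628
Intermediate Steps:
V(h) = 1 (V(h) = (2*h)/((2*h)) = (2*h)*(1/(2*h)) = 1)
106/(V(9 - 6) + 171) = 106/(1 + 171) = 106/172 = (1/172)*106 = 53/86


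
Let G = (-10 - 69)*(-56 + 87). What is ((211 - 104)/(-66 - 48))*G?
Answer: 262043/114 ≈ 2298.6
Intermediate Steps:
G = -2449 (G = -79*31 = -2449)
((211 - 104)/(-66 - 48))*G = ((211 - 104)/(-66 - 48))*(-2449) = (107/(-114))*(-2449) = (107*(-1/114))*(-2449) = -107/114*(-2449) = 262043/114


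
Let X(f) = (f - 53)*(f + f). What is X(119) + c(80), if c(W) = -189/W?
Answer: 1256451/80 ≈ 15706.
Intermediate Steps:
X(f) = 2*f*(-53 + f) (X(f) = (-53 + f)*(2*f) = 2*f*(-53 + f))
X(119) + c(80) = 2*119*(-53 + 119) - 189/80 = 2*119*66 - 189*1/80 = 15708 - 189/80 = 1256451/80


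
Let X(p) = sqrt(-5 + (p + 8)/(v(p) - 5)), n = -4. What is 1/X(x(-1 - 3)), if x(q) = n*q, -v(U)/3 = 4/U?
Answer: -I*sqrt(4853)/211 ≈ -0.33016*I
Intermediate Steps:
v(U) = -12/U
x(q) = -4*q
X(p) = sqrt(-5 + (8 + p)/(-5 - 12/p)) (X(p) = sqrt(-5 + (p + 8)/(-12/p - 5)) = sqrt(-5 + (8 + p)/(-5 - 12/p)))
1/X(x(-1 - 3)) = 1/(sqrt((-60 - (-4*(-1 - 3))*(33 - 4*(-1 - 3)))/(12 + 5*(-4*(-1 - 3))))) = 1/(sqrt((-60 - (-4*(-4))*(33 - 4*(-4)))/(12 + 5*(-4*(-4))))) = 1/(sqrt((-60 - 1*16*(33 + 16))/(12 + 5*16))) = 1/(sqrt((-60 - 1*16*49)/(12 + 80))) = 1/(sqrt((-60 - 784)/92)) = 1/(sqrt((1/92)*(-844))) = 1/(sqrt(-211/23)) = 1/(I*sqrt(4853)/23) = -I*sqrt(4853)/211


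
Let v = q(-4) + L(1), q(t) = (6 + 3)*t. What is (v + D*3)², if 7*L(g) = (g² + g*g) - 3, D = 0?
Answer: 64009/49 ≈ 1306.3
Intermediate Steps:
q(t) = 9*t
L(g) = -3/7 + 2*g²/7 (L(g) = ((g² + g*g) - 3)/7 = ((g² + g²) - 3)/7 = (2*g² - 3)/7 = (-3 + 2*g²)/7 = -3/7 + 2*g²/7)
v = -253/7 (v = 9*(-4) + (-3/7 + (2/7)*1²) = -36 + (-3/7 + (2/7)*1) = -36 + (-3/7 + 2/7) = -36 - ⅐ = -253/7 ≈ -36.143)
(v + D*3)² = (-253/7 + 0*3)² = (-253/7 + 0)² = (-253/7)² = 64009/49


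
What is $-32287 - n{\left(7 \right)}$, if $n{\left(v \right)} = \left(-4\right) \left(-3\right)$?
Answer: $-32299$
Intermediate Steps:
$n{\left(v \right)} = 12$
$-32287 - n{\left(7 \right)} = -32287 - 12 = -32299$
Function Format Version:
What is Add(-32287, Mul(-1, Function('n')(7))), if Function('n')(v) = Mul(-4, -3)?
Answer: -32299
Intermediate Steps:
Function('n')(v) = 12
Add(-32287, Mul(-1, Function('n')(7))) = Add(-32287, Mul(-1, 12)) = Add(-32287, -12) = -32299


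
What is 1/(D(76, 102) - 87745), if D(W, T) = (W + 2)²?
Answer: -1/81661 ≈ -1.2246e-5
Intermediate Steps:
D(W, T) = (2 + W)²
1/(D(76, 102) - 87745) = 1/((2 + 76)² - 87745) = 1/(78² - 87745) = 1/(6084 - 87745) = 1/(-81661) = -1/81661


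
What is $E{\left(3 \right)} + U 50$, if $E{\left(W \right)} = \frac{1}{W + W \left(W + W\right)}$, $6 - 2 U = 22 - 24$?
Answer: $\frac{4201}{21} \approx 200.05$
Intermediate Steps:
$U = 4$ ($U = 3 - \frac{22 - 24}{2} = 3 - -1 = 3 + 1 = 4$)
$E{\left(W \right)} = \frac{1}{W + 2 W^{2}}$ ($E{\left(W \right)} = \frac{1}{W + W 2 W} = \frac{1}{W + 2 W^{2}}$)
$E{\left(3 \right)} + U 50 = \frac{1}{3 \left(1 + 2 \cdot 3\right)} + 4 \cdot 50 = \frac{1}{3 \left(1 + 6\right)} + 200 = \frac{1}{3 \cdot 7} + 200 = \frac{1}{3} \cdot \frac{1}{7} + 200 = \frac{1}{21} + 200 = \frac{4201}{21}$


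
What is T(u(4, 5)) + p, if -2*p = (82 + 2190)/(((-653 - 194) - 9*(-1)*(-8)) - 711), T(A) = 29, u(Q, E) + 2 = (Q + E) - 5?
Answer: 24203/815 ≈ 29.697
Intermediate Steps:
u(Q, E) = -7 + E + Q (u(Q, E) = -2 + ((Q + E) - 5) = -2 + ((E + Q) - 5) = -2 + (-5 + E + Q) = -7 + E + Q)
p = 568/815 (p = -(82 + 2190)/(2*(((-653 - 194) - 9*(-1)*(-8)) - 711)) = -1136/((-847 + 9*(-8)) - 711) = -1136/((-847 - 72) - 711) = -1136/(-919 - 711) = -1136/(-1630) = -1136*(-1)/1630 = -½*(-1136/815) = 568/815 ≈ 0.69693)
T(u(4, 5)) + p = 29 + 568/815 = 24203/815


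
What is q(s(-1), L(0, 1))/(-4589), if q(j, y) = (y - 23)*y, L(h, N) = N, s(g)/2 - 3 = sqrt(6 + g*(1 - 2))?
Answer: 22/4589 ≈ 0.0047941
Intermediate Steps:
s(g) = 6 + 2*sqrt(6 - g) (s(g) = 6 + 2*sqrt(6 + g*(1 - 2)) = 6 + 2*sqrt(6 + g*(-1)) = 6 + 2*sqrt(6 - g))
q(j, y) = y*(-23 + y) (q(j, y) = (-23 + y)*y = y*(-23 + y))
q(s(-1), L(0, 1))/(-4589) = (1*(-23 + 1))/(-4589) = (1*(-22))*(-1/4589) = -22*(-1/4589) = 22/4589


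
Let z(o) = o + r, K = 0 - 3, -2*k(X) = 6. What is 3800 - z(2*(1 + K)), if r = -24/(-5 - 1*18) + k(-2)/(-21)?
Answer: 612253/161 ≈ 3802.8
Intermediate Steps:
k(X) = -3 (k(X) = -1/2*6 = -3)
K = -3
r = 191/161 (r = -24/(-5 - 1*18) - 3/(-21) = -24/(-5 - 18) - 3*(-1/21) = -24/(-23) + 1/7 = -24*(-1/23) + 1/7 = 24/23 + 1/7 = 191/161 ≈ 1.1863)
z(o) = 191/161 + o (z(o) = o + 191/161 = 191/161 + o)
3800 - z(2*(1 + K)) = 3800 - (191/161 + 2*(1 - 3)) = 3800 - (191/161 + 2*(-2)) = 3800 - (191/161 - 4) = 3800 - 1*(-453/161) = 3800 + 453/161 = 612253/161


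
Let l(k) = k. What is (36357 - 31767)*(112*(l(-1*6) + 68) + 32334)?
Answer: 180286020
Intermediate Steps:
(36357 - 31767)*(112*(l(-1*6) + 68) + 32334) = (36357 - 31767)*(112*(-1*6 + 68) + 32334) = 4590*(112*(-6 + 68) + 32334) = 4590*(112*62 + 32334) = 4590*(6944 + 32334) = 4590*39278 = 180286020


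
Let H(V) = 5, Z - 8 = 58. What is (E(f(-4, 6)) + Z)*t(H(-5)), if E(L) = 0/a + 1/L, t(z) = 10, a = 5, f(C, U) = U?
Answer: 1985/3 ≈ 661.67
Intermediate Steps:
Z = 66 (Z = 8 + 58 = 66)
E(L) = 1/L (E(L) = 0/5 + 1/L = 0*(⅕) + 1/L = 0 + 1/L = 1/L)
(E(f(-4, 6)) + Z)*t(H(-5)) = (1/6 + 66)*10 = (⅙ + 66)*10 = (397/6)*10 = 1985/3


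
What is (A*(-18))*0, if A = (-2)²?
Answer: 0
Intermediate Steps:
A = 4
(A*(-18))*0 = (4*(-18))*0 = -72*0 = 0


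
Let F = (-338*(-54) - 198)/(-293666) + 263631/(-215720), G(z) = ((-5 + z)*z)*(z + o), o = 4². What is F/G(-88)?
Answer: 13552345021/6221440415900160 ≈ 2.1783e-6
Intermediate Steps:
o = 16
G(z) = z*(-5 + z)*(16 + z) (G(z) = ((-5 + z)*z)*(z + 16) = (z*(-5 + z))*(16 + z) = z*(-5 + z)*(16 + z))
F = -40657035063/31674814760 (F = (18252 - 198)*(-1/293666) + 263631*(-1/215720) = 18054*(-1/293666) - 263631/215720 = -9027/146833 - 263631/215720 = -40657035063/31674814760 ≈ -1.2836)
F/G(-88) = -40657035063*(-1/(88*(-80 + (-88)² + 11*(-88))))/31674814760 = -40657035063*(-1/(88*(-80 + 7744 - 968)))/31674814760 = -40657035063/(31674814760*((-88*6696))) = -40657035063/31674814760/(-589248) = -40657035063/31674814760*(-1/589248) = 13552345021/6221440415900160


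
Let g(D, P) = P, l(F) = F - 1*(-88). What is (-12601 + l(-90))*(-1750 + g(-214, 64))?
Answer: 21248658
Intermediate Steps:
l(F) = 88 + F (l(F) = F + 88 = 88 + F)
(-12601 + l(-90))*(-1750 + g(-214, 64)) = (-12601 + (88 - 90))*(-1750 + 64) = (-12601 - 2)*(-1686) = -12603*(-1686) = 21248658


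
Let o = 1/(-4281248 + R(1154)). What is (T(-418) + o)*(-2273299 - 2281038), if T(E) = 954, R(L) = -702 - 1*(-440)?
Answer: -18602465191507643/4281510 ≈ -4.3448e+9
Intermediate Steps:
R(L) = -262 (R(L) = -702 + 440 = -262)
o = -1/4281510 (o = 1/(-4281248 - 262) = 1/(-4281510) = -1/4281510 ≈ -2.3356e-7)
(T(-418) + o)*(-2273299 - 2281038) = (954 - 1/4281510)*(-2273299 - 2281038) = (4084560539/4281510)*(-4554337) = -18602465191507643/4281510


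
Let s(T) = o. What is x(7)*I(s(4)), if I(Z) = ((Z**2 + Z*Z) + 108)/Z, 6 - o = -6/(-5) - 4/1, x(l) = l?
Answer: 11501/55 ≈ 209.11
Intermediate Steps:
o = 44/5 (o = 6 - (-6/(-5) - 4/1) = 6 - (-6*(-1/5) - 4*1) = 6 - (6/5 - 4) = 6 - 1*(-14/5) = 6 + 14/5 = 44/5 ≈ 8.8000)
s(T) = 44/5
I(Z) = (108 + 2*Z**2)/Z (I(Z) = ((Z**2 + Z**2) + 108)/Z = (2*Z**2 + 108)/Z = (108 + 2*Z**2)/Z)
x(7)*I(s(4)) = 7*(2*(44/5) + 108/(44/5)) = 7*(88/5 + 108*(5/44)) = 7*(88/5 + 135/11) = 7*(1643/55) = 11501/55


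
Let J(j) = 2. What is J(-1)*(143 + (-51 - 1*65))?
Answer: 54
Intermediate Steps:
J(-1)*(143 + (-51 - 1*65)) = 2*(143 + (-51 - 1*65)) = 2*(143 + (-51 - 65)) = 2*(143 - 116) = 2*27 = 54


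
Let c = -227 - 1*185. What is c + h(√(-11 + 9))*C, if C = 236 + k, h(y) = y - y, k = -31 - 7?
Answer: -412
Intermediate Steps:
k = -38
c = -412 (c = -227 - 185 = -412)
h(y) = 0
C = 198 (C = 236 - 38 = 198)
c + h(√(-11 + 9))*C = -412 + 0*198 = -412 + 0 = -412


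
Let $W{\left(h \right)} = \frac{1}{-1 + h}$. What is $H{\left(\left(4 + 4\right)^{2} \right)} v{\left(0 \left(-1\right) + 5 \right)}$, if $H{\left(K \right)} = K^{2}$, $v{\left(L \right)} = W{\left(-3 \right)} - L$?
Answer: $-21504$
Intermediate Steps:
$v{\left(L \right)} = - \frac{1}{4} - L$ ($v{\left(L \right)} = \frac{1}{-1 - 3} - L = \frac{1}{-4} - L = - \frac{1}{4} - L$)
$H{\left(\left(4 + 4\right)^{2} \right)} v{\left(0 \left(-1\right) + 5 \right)} = \left(\left(4 + 4\right)^{2}\right)^{2} \left(- \frac{1}{4} - \left(0 \left(-1\right) + 5\right)\right) = \left(8^{2}\right)^{2} \left(- \frac{1}{4} - \left(0 + 5\right)\right) = 64^{2} \left(- \frac{1}{4} - 5\right) = 4096 \left(- \frac{1}{4} - 5\right) = 4096 \left(- \frac{21}{4}\right) = -21504$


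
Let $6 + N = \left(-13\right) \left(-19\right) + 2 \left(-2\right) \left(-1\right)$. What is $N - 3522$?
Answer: $-3277$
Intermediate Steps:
$N = 245$ ($N = -6 + \left(\left(-13\right) \left(-19\right) + 2 \left(-2\right) \left(-1\right)\right) = -6 + \left(247 - -4\right) = -6 + \left(247 + 4\right) = -6 + 251 = 245$)
$N - 3522 = 245 - 3522 = -3277$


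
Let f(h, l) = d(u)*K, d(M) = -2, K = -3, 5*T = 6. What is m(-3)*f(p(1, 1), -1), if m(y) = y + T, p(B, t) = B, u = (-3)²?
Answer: -54/5 ≈ -10.800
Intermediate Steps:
T = 6/5 (T = (⅕)*6 = 6/5 ≈ 1.2000)
u = 9
m(y) = 6/5 + y (m(y) = y + 6/5 = 6/5 + y)
f(h, l) = 6 (f(h, l) = -2*(-3) = 6)
m(-3)*f(p(1, 1), -1) = (6/5 - 3)*6 = -9/5*6 = -54/5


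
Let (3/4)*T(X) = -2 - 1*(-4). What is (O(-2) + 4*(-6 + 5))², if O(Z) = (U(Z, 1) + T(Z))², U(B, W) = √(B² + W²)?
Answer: 16849/81 + 2336*√5/27 ≈ 401.47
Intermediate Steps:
T(X) = 8/3 (T(X) = 4*(-2 - 1*(-4))/3 = 4*(-2 + 4)/3 = (4/3)*2 = 8/3)
O(Z) = (8/3 + √(1 + Z²))² (O(Z) = (√(Z² + 1²) + 8/3)² = (√(Z² + 1) + 8/3)² = (√(1 + Z²) + 8/3)² = (8/3 + √(1 + Z²))²)
(O(-2) + 4*(-6 + 5))² = ((8 + 3*√(1 + (-2)²))²/9 + 4*(-6 + 5))² = ((8 + 3*√(1 + 4))²/9 + 4*(-1))² = ((8 + 3*√5)²/9 - 4)² = (-4 + (8 + 3*√5)²/9)²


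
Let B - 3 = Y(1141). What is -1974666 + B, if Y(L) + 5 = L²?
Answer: -672787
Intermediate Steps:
Y(L) = -5 + L²
B = 1301879 (B = 3 + (-5 + 1141²) = 3 + (-5 + 1301881) = 3 + 1301876 = 1301879)
-1974666 + B = -1974666 + 1301879 = -672787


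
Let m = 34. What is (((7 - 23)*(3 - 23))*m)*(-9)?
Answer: -97920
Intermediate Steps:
(((7 - 23)*(3 - 23))*m)*(-9) = (((7 - 23)*(3 - 23))*34)*(-9) = (-16*(-20)*34)*(-9) = (320*34)*(-9) = 10880*(-9) = -97920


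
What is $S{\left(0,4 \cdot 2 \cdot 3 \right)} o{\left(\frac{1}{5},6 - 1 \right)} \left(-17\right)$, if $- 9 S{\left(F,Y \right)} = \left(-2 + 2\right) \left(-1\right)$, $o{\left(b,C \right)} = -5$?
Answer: $0$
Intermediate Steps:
$S{\left(F,Y \right)} = 0$ ($S{\left(F,Y \right)} = - \frac{\left(-2 + 2\right) \left(-1\right)}{9} = - \frac{0 \left(-1\right)}{9} = \left(- \frac{1}{9}\right) 0 = 0$)
$S{\left(0,4 \cdot 2 \cdot 3 \right)} o{\left(\frac{1}{5},6 - 1 \right)} \left(-17\right) = 0 \left(-5\right) \left(-17\right) = 0 \left(-17\right) = 0$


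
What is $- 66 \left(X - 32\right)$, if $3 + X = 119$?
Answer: $-5544$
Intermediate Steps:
$X = 116$ ($X = -3 + 119 = 116$)
$- 66 \left(X - 32\right) = - 66 \left(116 - 32\right) = \left(-66\right) 84 = -5544$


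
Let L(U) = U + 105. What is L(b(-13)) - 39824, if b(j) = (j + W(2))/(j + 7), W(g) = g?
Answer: -238303/6 ≈ -39717.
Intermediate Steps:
b(j) = (2 + j)/(7 + j) (b(j) = (j + 2)/(j + 7) = (2 + j)/(7 + j))
L(U) = 105 + U
L(b(-13)) - 39824 = (105 + (2 - 13)/(7 - 13)) - 39824 = (105 - 11/(-6)) - 39824 = (105 - ⅙*(-11)) - 39824 = (105 + 11/6) - 39824 = 641/6 - 39824 = -238303/6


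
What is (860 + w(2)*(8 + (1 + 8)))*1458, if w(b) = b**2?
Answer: 1353024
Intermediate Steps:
(860 + w(2)*(8 + (1 + 8)))*1458 = (860 + 2**2*(8 + (1 + 8)))*1458 = (860 + 4*(8 + 9))*1458 = (860 + 4*17)*1458 = (860 + 68)*1458 = 928*1458 = 1353024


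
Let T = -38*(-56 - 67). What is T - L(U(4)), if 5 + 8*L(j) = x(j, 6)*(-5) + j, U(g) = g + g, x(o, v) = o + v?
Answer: 37459/8 ≈ 4682.4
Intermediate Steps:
T = 4674 (T = -38*(-123) = 4674)
U(g) = 2*g
L(j) = -35/8 - j/2 (L(j) = -5/8 + ((j + 6)*(-5) + j)/8 = -5/8 + ((6 + j)*(-5) + j)/8 = -5/8 + ((-30 - 5*j) + j)/8 = -5/8 + (-30 - 4*j)/8 = -5/8 + (-15/4 - j/2) = -35/8 - j/2)
T - L(U(4)) = 4674 - (-35/8 - 4) = 4674 - 1*(-67/8) = 4674 + 67/8 = 37459/8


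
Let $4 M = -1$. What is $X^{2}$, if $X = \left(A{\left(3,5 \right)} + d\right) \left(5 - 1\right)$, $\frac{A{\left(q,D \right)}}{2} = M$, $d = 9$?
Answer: $1156$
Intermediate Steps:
$M = - \frac{1}{4}$ ($M = \frac{1}{4} \left(-1\right) = - \frac{1}{4} \approx -0.25$)
$A{\left(q,D \right)} = - \frac{1}{2}$ ($A{\left(q,D \right)} = 2 \left(- \frac{1}{4}\right) = - \frac{1}{2}$)
$X = 34$ ($X = \left(- \frac{1}{2} + 9\right) \left(5 - 1\right) = \frac{17}{2} \cdot 4 = 34$)
$X^{2} = 34^{2} = 1156$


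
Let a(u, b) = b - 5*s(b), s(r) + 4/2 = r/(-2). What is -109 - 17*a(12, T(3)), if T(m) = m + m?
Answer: -636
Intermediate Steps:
s(r) = -2 - r/2 (s(r) = -2 + r/(-2) = -2 + r*(-½) = -2 - r/2)
T(m) = 2*m
a(u, b) = 10 + 7*b/2 (a(u, b) = b - 5*(-2 - b/2) = b + (10 + 5*b/2) = 10 + 7*b/2)
-109 - 17*a(12, T(3)) = -109 - 17*(10 + 7*(2*3)/2) = -109 - 17*(10 + (7/2)*6) = -109 - 17*(10 + 21) = -109 - 17*31 = -109 - 527 = -636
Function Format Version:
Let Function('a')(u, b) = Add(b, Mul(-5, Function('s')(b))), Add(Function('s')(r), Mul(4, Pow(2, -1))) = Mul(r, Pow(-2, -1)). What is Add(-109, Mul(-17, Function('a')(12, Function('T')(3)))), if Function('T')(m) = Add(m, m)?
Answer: -636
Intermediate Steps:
Function('s')(r) = Add(-2, Mul(Rational(-1, 2), r)) (Function('s')(r) = Add(-2, Mul(r, Pow(-2, -1))) = Add(-2, Mul(r, Rational(-1, 2))) = Add(-2, Mul(Rational(-1, 2), r)))
Function('T')(m) = Mul(2, m)
Function('a')(u, b) = Add(10, Mul(Rational(7, 2), b)) (Function('a')(u, b) = Add(b, Mul(-5, Add(-2, Mul(Rational(-1, 2), b)))) = Add(b, Add(10, Mul(Rational(5, 2), b))) = Add(10, Mul(Rational(7, 2), b)))
Add(-109, Mul(-17, Function('a')(12, Function('T')(3)))) = Add(-109, Mul(-17, Add(10, Mul(Rational(7, 2), Mul(2, 3))))) = Add(-109, Mul(-17, Add(10, Mul(Rational(7, 2), 6)))) = Add(-109, Mul(-17, Add(10, 21))) = Add(-109, Mul(-17, 31)) = Add(-109, -527) = -636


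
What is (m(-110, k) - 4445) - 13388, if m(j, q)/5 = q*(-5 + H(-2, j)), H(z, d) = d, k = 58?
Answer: -51183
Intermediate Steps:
m(j, q) = 5*q*(-5 + j) (m(j, q) = 5*(q*(-5 + j)) = 5*q*(-5 + j))
(m(-110, k) - 4445) - 13388 = (5*58*(-5 - 110) - 4445) - 13388 = (5*58*(-115) - 4445) - 13388 = (-33350 - 4445) - 13388 = -37795 - 13388 = -51183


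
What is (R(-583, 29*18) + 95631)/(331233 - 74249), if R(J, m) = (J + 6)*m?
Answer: -205563/256984 ≈ -0.79991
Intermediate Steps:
R(J, m) = m*(6 + J) (R(J, m) = (6 + J)*m = m*(6 + J))
(R(-583, 29*18) + 95631)/(331233 - 74249) = ((29*18)*(6 - 583) + 95631)/(331233 - 74249) = (522*(-577) + 95631)/256984 = (-301194 + 95631)*(1/256984) = -205563*1/256984 = -205563/256984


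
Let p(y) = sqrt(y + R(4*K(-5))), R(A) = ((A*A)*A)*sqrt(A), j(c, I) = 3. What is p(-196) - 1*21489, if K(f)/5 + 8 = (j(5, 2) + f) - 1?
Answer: -21489 + 2*sqrt(-49 - 5324000*I*sqrt(55)) ≈ -12603.0 - 8886.4*I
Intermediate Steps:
K(f) = -30 + 5*f (K(f) = -40 + 5*((3 + f) - 1) = -40 + 5*(2 + f) = -40 + (10 + 5*f) = -30 + 5*f)
R(A) = A**(7/2) (R(A) = (A**2*A)*sqrt(A) = A**3*sqrt(A) = A**(7/2))
p(y) = sqrt(y - 21296000*I*sqrt(55)) (p(y) = sqrt(y + (4*(-30 + 5*(-5)))**(7/2)) = sqrt(y + (4*(-30 - 25))**(7/2)) = sqrt(y + (4*(-55))**(7/2)) = sqrt(y + (-220)**(7/2)) = sqrt(y - 21296000*I*sqrt(55)))
p(-196) - 1*21489 = sqrt(-196 - 21296000*I*sqrt(55)) - 1*21489 = sqrt(-196 - 21296000*I*sqrt(55)) - 21489 = -21489 + sqrt(-196 - 21296000*I*sqrt(55))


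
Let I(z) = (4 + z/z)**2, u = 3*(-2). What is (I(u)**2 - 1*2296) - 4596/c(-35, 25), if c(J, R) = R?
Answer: -46371/25 ≈ -1854.8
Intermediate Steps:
u = -6
I(z) = 25 (I(z) = (4 + 1)**2 = 5**2 = 25)
(I(u)**2 - 1*2296) - 4596/c(-35, 25) = (25**2 - 1*2296) - 4596/25 = (625 - 2296) - 4596*1/25 = -1671 - 4596/25 = -46371/25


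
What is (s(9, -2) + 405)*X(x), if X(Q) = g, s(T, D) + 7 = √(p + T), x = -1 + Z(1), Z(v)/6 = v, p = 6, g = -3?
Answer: -1194 - 3*√15 ≈ -1205.6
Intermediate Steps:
Z(v) = 6*v
x = 5 (x = -1 + 6*1 = -1 + 6 = 5)
s(T, D) = -7 + √(6 + T)
X(Q) = -3
(s(9, -2) + 405)*X(x) = ((-7 + √(6 + 9)) + 405)*(-3) = ((-7 + √15) + 405)*(-3) = (398 + √15)*(-3) = -1194 - 3*√15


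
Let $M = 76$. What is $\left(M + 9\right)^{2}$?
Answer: $7225$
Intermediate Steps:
$\left(M + 9\right)^{2} = \left(76 + 9\right)^{2} = 85^{2} = 7225$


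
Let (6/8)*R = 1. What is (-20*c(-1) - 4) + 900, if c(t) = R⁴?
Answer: 67456/81 ≈ 832.79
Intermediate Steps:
R = 4/3 (R = (4/3)*1 = 4/3 ≈ 1.3333)
c(t) = 256/81 (c(t) = (4/3)⁴ = 256/81)
(-20*c(-1) - 4) + 900 = (-20*256/81 - 4) + 900 = (-5120/81 - 4) + 900 = -5444/81 + 900 = 67456/81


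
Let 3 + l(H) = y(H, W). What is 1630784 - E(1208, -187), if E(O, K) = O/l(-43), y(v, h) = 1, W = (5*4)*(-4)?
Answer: 1631388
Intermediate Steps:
W = -80 (W = 20*(-4) = -80)
l(H) = -2 (l(H) = -3 + 1 = -2)
E(O, K) = -O/2 (E(O, K) = O/(-2) = O*(-1/2) = -O/2)
1630784 - E(1208, -187) = 1630784 - (-1)*1208/2 = 1630784 - 1*(-604) = 1630784 + 604 = 1631388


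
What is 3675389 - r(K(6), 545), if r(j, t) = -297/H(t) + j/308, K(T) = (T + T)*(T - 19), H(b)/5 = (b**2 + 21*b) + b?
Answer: 2313565809721/629475 ≈ 3.6754e+6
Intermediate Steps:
H(b) = 5*b**2 + 110*b (H(b) = 5*((b**2 + 21*b) + b) = 5*(b**2 + 22*b) = 5*b**2 + 110*b)
K(T) = 2*T*(-19 + T) (K(T) = (2*T)*(-19 + T) = 2*T*(-19 + T))
r(j, t) = j/308 - 297/(5*t*(22 + t)) (r(j, t) = -297*1/(5*t*(22 + t)) + j/308 = -297/(5*t*(22 + t)) + j*(1/308) = -297/(5*t*(22 + t)) + j/308 = j/308 - 297/(5*t*(22 + t)))
3675389 - r(K(6), 545) = 3675389 - (-91476 + 5*(2*6*(-19 + 6))*545*(22 + 545))/(1540*545*(22 + 545)) = 3675389 - (-91476 + 5*(2*6*(-13))*545*567)/(1540*545*567) = 3675389 - (-91476 + 5*(-156)*545*567)/(1540*545*567) = 3675389 - (-91476 - 241031700)/(1540*545*567) = 3675389 - (-241123176)/(1540*545*567) = 3675389 - 1*(-318946/629475) = 3675389 + 318946/629475 = 2313565809721/629475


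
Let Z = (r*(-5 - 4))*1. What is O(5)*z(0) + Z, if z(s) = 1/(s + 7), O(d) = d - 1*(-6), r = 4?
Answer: -241/7 ≈ -34.429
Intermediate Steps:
O(d) = 6 + d (O(d) = d + 6 = 6 + d)
z(s) = 1/(7 + s)
Z = -36 (Z = (4*(-5 - 4))*1 = (4*(-9))*1 = -36*1 = -36)
O(5)*z(0) + Z = (6 + 5)/(7 + 0) - 36 = 11/7 - 36 = -241/7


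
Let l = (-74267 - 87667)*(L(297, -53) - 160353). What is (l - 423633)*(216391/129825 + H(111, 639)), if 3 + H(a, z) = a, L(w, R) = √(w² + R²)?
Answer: 123231080266425293/43275 - 768511289198*√91018/43275 ≈ 2.8423e+12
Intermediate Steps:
L(w, R) = √(R² + w²)
H(a, z) = -3 + a
l = 25966602702 - 161934*√91018 (l = (-74267 - 87667)*(√((-53)² + 297²) - 160353) = -161934*(√(2809 + 88209) - 160353) = -161934*(√91018 - 160353) = -161934*(-160353 + √91018) = 25966602702 - 161934*√91018 ≈ 2.5918e+10)
(l - 423633)*(216391/129825 + H(111, 639)) = ((25966602702 - 161934*√91018) - 423633)*(216391/129825 + (-3 + 111)) = (25966179069 - 161934*√91018)*(216391*(1/129825) + 108) = (25966179069 - 161934*√91018)*(216391/129825 + 108) = (25966179069 - 161934*√91018)*(14237491/129825) = 123231080266425293/43275 - 768511289198*√91018/43275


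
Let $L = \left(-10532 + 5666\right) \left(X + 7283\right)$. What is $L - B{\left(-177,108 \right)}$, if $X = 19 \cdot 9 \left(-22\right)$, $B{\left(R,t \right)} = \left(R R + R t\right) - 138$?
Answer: $-17145261$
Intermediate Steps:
$B{\left(R,t \right)} = -138 + R^{2} + R t$ ($B{\left(R,t \right)} = \left(R^{2} + R t\right) - 138 = -138 + R^{2} + R t$)
$X = -3762$ ($X = 171 \left(-22\right) = -3762$)
$L = -17133186$ ($L = \left(-10532 + 5666\right) \left(-3762 + 7283\right) = \left(-4866\right) 3521 = -17133186$)
$L - B{\left(-177,108 \right)} = -17133186 - \left(-138 + \left(-177\right)^{2} - 19116\right) = -17133186 - \left(-138 + 31329 - 19116\right) = -17133186 - 12075 = -17145261$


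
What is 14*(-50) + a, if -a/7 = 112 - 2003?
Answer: 12537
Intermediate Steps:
a = 13237 (a = -7*(112 - 2003) = -7*(-1891) = 13237)
14*(-50) + a = 14*(-50) + 13237 = -700 + 13237 = 12537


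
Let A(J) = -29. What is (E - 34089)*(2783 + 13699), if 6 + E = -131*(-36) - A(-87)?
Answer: -483746700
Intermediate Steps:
E = 4739 (E = -6 + (-131*(-36) - 1*(-29)) = -6 + (4716 + 29) = -6 + 4745 = 4739)
(E - 34089)*(2783 + 13699) = (4739 - 34089)*(2783 + 13699) = -29350*16482 = -483746700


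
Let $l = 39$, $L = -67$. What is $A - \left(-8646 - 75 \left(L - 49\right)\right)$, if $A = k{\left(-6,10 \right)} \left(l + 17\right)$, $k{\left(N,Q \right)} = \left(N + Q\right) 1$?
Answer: $170$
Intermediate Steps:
$k{\left(N,Q \right)} = N + Q$
$A = 224$ ($A = \left(-6 + 10\right) \left(39 + 17\right) = 4 \cdot 56 = 224$)
$A - \left(-8646 - 75 \left(L - 49\right)\right) = 224 + \left(8646 - - 75 \left(-67 - 49\right)\right) = 224 + \left(8646 - \left(-75\right) \left(-116\right)\right) = 224 + \left(8646 - 8700\right) = 224 - 54 = 170$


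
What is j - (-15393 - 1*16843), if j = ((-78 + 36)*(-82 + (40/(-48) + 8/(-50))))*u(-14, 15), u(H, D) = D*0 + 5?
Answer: 248323/5 ≈ 49665.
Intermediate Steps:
u(H, D) = 5 (u(H, D) = 0 + 5 = 5)
j = 87143/5 (j = ((-78 + 36)*(-82 + (40/(-48) + 8/(-50))))*5 = -42*(-82 + (40*(-1/48) + 8*(-1/50)))*5 = -42*(-82 + (-⅚ - 4/25))*5 = -42*(-82 - 149/150)*5 = -42*(-12449/150)*5 = (87143/25)*5 = 87143/5 ≈ 17429.)
j - (-15393 - 1*16843) = 87143/5 - (-15393 - 1*16843) = 87143/5 - (-15393 - 16843) = 87143/5 - 1*(-32236) = 87143/5 + 32236 = 248323/5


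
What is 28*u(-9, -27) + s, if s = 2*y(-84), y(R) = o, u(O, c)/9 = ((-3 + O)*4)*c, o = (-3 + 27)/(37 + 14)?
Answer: 5552080/17 ≈ 3.2659e+5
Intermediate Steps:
o = 8/17 (o = 24/51 = 24*(1/51) = 8/17 ≈ 0.47059)
u(O, c) = 9*c*(-12 + 4*O) (u(O, c) = 9*(((-3 + O)*4)*c) = 9*((-12 + 4*O)*c) = 9*(c*(-12 + 4*O)) = 9*c*(-12 + 4*O))
y(R) = 8/17
s = 16/17 (s = 2*(8/17) = 16/17 ≈ 0.94118)
28*u(-9, -27) + s = 28*(36*(-27)*(-3 - 9)) + 16/17 = 28*(36*(-27)*(-12)) + 16/17 = 28*11664 + 16/17 = 326592 + 16/17 = 5552080/17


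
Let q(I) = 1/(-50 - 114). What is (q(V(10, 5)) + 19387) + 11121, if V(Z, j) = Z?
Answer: 5003311/164 ≈ 30508.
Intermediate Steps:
q(I) = -1/164 (q(I) = 1/(-164) = -1/164)
(q(V(10, 5)) + 19387) + 11121 = (-1/164 + 19387) + 11121 = 3179467/164 + 11121 = 5003311/164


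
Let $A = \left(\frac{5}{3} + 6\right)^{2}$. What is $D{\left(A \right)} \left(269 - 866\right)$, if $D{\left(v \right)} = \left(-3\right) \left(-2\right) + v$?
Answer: $- \frac{116017}{3} \approx -38672.0$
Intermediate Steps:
$A = \frac{529}{9}$ ($A = \left(5 \cdot \frac{1}{3} + 6\right)^{2} = \left(\frac{5}{3} + 6\right)^{2} = \left(\frac{23}{3}\right)^{2} = \frac{529}{9} \approx 58.778$)
$D{\left(v \right)} = 6 + v$
$D{\left(A \right)} \left(269 - 866\right) = \left(6 + \frac{529}{9}\right) \left(269 - 866\right) = \frac{583}{9} \left(-597\right) = - \frac{116017}{3}$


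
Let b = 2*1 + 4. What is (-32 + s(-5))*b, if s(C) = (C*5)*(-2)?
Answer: 108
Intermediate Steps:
b = 6 (b = 2 + 4 = 6)
s(C) = -10*C (s(C) = (5*C)*(-2) = -10*C)
(-32 + s(-5))*b = (-32 - 10*(-5))*6 = (-32 + 50)*6 = 18*6 = 108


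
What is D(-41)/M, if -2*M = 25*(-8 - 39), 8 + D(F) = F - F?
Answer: -16/1175 ≈ -0.013617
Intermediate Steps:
D(F) = -8 (D(F) = -8 + (F - F) = -8 + 0 = -8)
M = 1175/2 (M = -25*(-8 - 39)/2 = -25*(-47)/2 = -1/2*(-1175) = 1175/2 ≈ 587.50)
D(-41)/M = -8/1175/2 = -8*2/1175 = -16/1175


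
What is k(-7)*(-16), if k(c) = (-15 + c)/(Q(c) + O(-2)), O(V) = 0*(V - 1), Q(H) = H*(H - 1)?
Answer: 44/7 ≈ 6.2857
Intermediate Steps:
Q(H) = H*(-1 + H)
O(V) = 0 (O(V) = 0*(-1 + V) = 0)
k(c) = (-15 + c)/(c*(-1 + c)) (k(c) = (-15 + c)/(c*(-1 + c) + 0) = (-15 + c)/((c*(-1 + c))) = (-15 + c)*(1/(c*(-1 + c))) = (-15 + c)/(c*(-1 + c)))
k(-7)*(-16) = ((-15 - 7)/((-7)*(-1 - 7)))*(-16) = -1/7*(-22)/(-8)*(-16) = -1/7*(-1/8)*(-22)*(-16) = -11/28*(-16) = 44/7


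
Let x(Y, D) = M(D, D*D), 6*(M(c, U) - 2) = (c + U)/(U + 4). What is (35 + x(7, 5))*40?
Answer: 43120/29 ≈ 1486.9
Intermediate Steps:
M(c, U) = 2 + (U + c)/(6*(4 + U)) (M(c, U) = 2 + ((c + U)/(U + 4))/6 = 2 + ((U + c)/(4 + U))/6 = 2 + (U + c)/(6*(4 + U)))
x(Y, D) = (48 + D + 13*D²)/(6*(4 + D²)) (x(Y, D) = (48 + D + 13*(D*D))/(6*(4 + D*D)) = (48 + D + 13*D²)/(6*(4 + D²)))
(35 + x(7, 5))*40 = (35 + (48 + 5 + 13*5²)/(6*(4 + 5²)))*40 = (35 + (48 + 5 + 13*25)/(6*(4 + 25)))*40 = (35 + (⅙)*(48 + 5 + 325)/29)*40 = (35 + (⅙)*(1/29)*378)*40 = (35 + 63/29)*40 = (1078/29)*40 = 43120/29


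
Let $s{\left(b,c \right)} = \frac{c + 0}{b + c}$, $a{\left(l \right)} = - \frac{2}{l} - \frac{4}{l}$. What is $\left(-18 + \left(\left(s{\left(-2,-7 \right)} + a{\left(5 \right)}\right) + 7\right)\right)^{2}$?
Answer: $\frac{264196}{2025} \approx 130.47$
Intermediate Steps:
$a{\left(l \right)} = - \frac{6}{l}$
$s{\left(b,c \right)} = \frac{c}{b + c}$
$\left(-18 + \left(\left(s{\left(-2,-7 \right)} + a{\left(5 \right)}\right) + 7\right)\right)^{2} = \left(-18 + \left(\left(- \frac{7}{-2 - 7} - \frac{6}{5}\right) + 7\right)\right)^{2} = \left(-18 + \left(\left(- \frac{7}{-9} - \frac{6}{5}\right) + 7\right)\right)^{2} = \left(-18 + \left(\left(\left(-7\right) \left(- \frac{1}{9}\right) - \frac{6}{5}\right) + 7\right)\right)^{2} = \left(-18 + \left(\left(\frac{7}{9} - \frac{6}{5}\right) + 7\right)\right)^{2} = \left(-18 + \left(- \frac{19}{45} + 7\right)\right)^{2} = \left(-18 + \frac{296}{45}\right)^{2} = \left(- \frac{514}{45}\right)^{2} = \frac{264196}{2025}$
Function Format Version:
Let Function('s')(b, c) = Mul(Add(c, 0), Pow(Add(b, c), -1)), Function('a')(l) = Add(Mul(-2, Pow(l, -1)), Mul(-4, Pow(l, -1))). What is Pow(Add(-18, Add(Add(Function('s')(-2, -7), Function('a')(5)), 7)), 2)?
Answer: Rational(264196, 2025) ≈ 130.47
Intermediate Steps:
Function('a')(l) = Mul(-6, Pow(l, -1))
Function('s')(b, c) = Mul(c, Pow(Add(b, c), -1))
Pow(Add(-18, Add(Add(Function('s')(-2, -7), Function('a')(5)), 7)), 2) = Pow(Add(-18, Add(Add(Mul(-7, Pow(Add(-2, -7), -1)), Mul(-6, Pow(5, -1))), 7)), 2) = Pow(Add(-18, Add(Add(Mul(-7, Pow(-9, -1)), Mul(-6, Rational(1, 5))), 7)), 2) = Pow(Add(-18, Add(Add(Mul(-7, Rational(-1, 9)), Rational(-6, 5)), 7)), 2) = Pow(Add(-18, Add(Add(Rational(7, 9), Rational(-6, 5)), 7)), 2) = Pow(Add(-18, Add(Rational(-19, 45), 7)), 2) = Pow(Add(-18, Rational(296, 45)), 2) = Pow(Rational(-514, 45), 2) = Rational(264196, 2025)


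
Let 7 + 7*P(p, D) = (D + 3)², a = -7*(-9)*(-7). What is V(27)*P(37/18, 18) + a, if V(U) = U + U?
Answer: 2907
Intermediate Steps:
a = -441 (a = 63*(-7) = -441)
P(p, D) = -1 + (3 + D)²/7 (P(p, D) = -1 + (D + 3)²/7 = -1 + (3 + D)²/7)
V(U) = 2*U
V(27)*P(37/18, 18) + a = (2*27)*(-1 + (3 + 18)²/7) - 441 = 54*(-1 + (⅐)*21²) - 441 = 54*(-1 + (⅐)*441) - 441 = 54*(-1 + 63) - 441 = 54*62 - 441 = 3348 - 441 = 2907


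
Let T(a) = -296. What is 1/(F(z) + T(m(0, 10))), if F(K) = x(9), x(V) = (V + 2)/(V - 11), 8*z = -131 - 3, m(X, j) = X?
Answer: -2/603 ≈ -0.0033167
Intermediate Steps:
z = -67/4 (z = (-131 - 3)/8 = (1/8)*(-134) = -67/4 ≈ -16.750)
x(V) = (2 + V)/(-11 + V)
F(K) = -11/2 (F(K) = (2 + 9)/(-11 + 9) = 11/(-2) = -1/2*11 = -11/2)
1/(F(z) + T(m(0, 10))) = 1/(-11/2 - 296) = 1/(-603/2) = -2/603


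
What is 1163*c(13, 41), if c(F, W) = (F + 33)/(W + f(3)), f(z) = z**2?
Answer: 26749/25 ≈ 1070.0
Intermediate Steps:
c(F, W) = (33 + F)/(9 + W) (c(F, W) = (F + 33)/(W + 3**2) = (33 + F)/(W + 9) = (33 + F)/(9 + W))
1163*c(13, 41) = 1163*((33 + 13)/(9 + 41)) = 1163*(46/50) = 1163*((1/50)*46) = 1163*(23/25) = 26749/25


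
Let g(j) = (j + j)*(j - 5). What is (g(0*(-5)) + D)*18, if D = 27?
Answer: 486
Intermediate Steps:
g(j) = 2*j*(-5 + j) (g(j) = (2*j)*(-5 + j) = 2*j*(-5 + j))
(g(0*(-5)) + D)*18 = (2*(0*(-5))*(-5 + 0*(-5)) + 27)*18 = (2*0*(-5 + 0) + 27)*18 = (2*0*(-5) + 27)*18 = (0 + 27)*18 = 27*18 = 486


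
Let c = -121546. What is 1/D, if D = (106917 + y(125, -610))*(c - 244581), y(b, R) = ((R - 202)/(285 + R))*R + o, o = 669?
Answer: -65/2524089057302 ≈ -2.5752e-11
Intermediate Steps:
y(b, R) = 669 + R*(-202 + R)/(285 + R) (y(b, R) = ((R - 202)/(285 + R))*R + 669 = ((-202 + R)/(285 + R))*R + 669 = R*(-202 + R)/(285 + R) + 669 = 669 + R*(-202 + R)/(285 + R))
D = -2524089057302/65 (D = (106917 + (190665 + (-610)² + 467*(-610))/(285 - 610))*(-121546 - 244581) = (106917 + (190665 + 372100 - 284870)/(-325))*(-366127) = (106917 - 1/325*277895)*(-366127) = (106917 - 55579/65)*(-366127) = (6894026/65)*(-366127) = -2524089057302/65 ≈ -3.8832e+10)
1/D = 1/(-2524089057302/65) = -65/2524089057302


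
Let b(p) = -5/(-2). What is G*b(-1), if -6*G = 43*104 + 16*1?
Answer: -1870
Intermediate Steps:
G = -748 (G = -(43*104 + 16*1)/6 = -(4472 + 16)/6 = -1/6*4488 = -748)
b(p) = 5/2 (b(p) = -5*(-1/2) = 5/2)
G*b(-1) = -748*5/2 = -1870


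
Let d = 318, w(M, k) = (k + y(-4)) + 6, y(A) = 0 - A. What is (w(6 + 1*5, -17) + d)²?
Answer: 96721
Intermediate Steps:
y(A) = -A
w(M, k) = 10 + k (w(M, k) = (k - 1*(-4)) + 6 = (k + 4) + 6 = (4 + k) + 6 = 10 + k)
(w(6 + 1*5, -17) + d)² = ((10 - 17) + 318)² = (-7 + 318)² = 311² = 96721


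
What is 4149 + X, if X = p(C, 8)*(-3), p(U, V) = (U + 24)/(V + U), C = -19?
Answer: 45654/11 ≈ 4150.4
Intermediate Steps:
p(U, V) = (24 + U)/(U + V)
X = 15/11 (X = ((24 - 19)/(-19 + 8))*(-3) = (5/(-11))*(-3) = -1/11*5*(-3) = -5/11*(-3) = 15/11 ≈ 1.3636)
4149 + X = 4149 + 15/11 = 45654/11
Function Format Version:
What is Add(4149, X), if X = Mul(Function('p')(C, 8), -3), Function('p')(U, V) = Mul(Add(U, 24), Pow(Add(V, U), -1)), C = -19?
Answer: Rational(45654, 11) ≈ 4150.4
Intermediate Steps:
Function('p')(U, V) = Mul(Pow(Add(U, V), -1), Add(24, U)) (Function('p')(U, V) = Mul(Add(24, U), Pow(Add(U, V), -1)) = Mul(Pow(Add(U, V), -1), Add(24, U)))
X = Rational(15, 11) (X = Mul(Mul(Pow(Add(-19, 8), -1), Add(24, -19)), -3) = Mul(Mul(Pow(-11, -1), 5), -3) = Mul(Mul(Rational(-1, 11), 5), -3) = Mul(Rational(-5, 11), -3) = Rational(15, 11) ≈ 1.3636)
Add(4149, X) = Add(4149, Rational(15, 11)) = Rational(45654, 11)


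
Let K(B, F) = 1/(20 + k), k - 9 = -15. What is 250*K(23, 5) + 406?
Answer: 2967/7 ≈ 423.86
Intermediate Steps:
k = -6 (k = 9 - 15 = -6)
K(B, F) = 1/14 (K(B, F) = 1/(20 - 6) = 1/14)
250*K(23, 5) + 406 = 250*(1/14) + 406 = 125/7 + 406 = 2967/7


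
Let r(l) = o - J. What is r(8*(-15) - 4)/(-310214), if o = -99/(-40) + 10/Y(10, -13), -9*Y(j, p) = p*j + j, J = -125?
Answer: -5129/12408560 ≈ -0.00041334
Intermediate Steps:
Y(j, p) = -j/9 - j*p/9 (Y(j, p) = -(p*j + j)/9 = -(j*p + j)/9 = -(j + j*p)/9 = -j/9 - j*p/9)
o = 129/40 (o = -99/(-40) + 10/((-⅑*10*(1 - 13))) = -99*(-1/40) + 10/((-⅑*10*(-12))) = 99/40 + 10/(40/3) = 99/40 + 10*(3/40) = 99/40 + ¾ = 129/40 ≈ 3.2250)
r(l) = 5129/40 (r(l) = 129/40 - 1*(-125) = 129/40 + 125 = 5129/40)
r(8*(-15) - 4)/(-310214) = (5129/40)/(-310214) = (5129/40)*(-1/310214) = -5129/12408560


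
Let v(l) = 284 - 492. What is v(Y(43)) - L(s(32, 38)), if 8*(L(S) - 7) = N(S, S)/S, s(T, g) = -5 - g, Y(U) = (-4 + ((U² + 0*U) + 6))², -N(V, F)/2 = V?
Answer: -859/4 ≈ -214.75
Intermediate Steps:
N(V, F) = -2*V
Y(U) = (2 + U²)² (Y(U) = (-4 + ((U² + 0) + 6))² = (-4 + (U² + 6))² = (-4 + (6 + U²))² = (2 + U²)²)
v(l) = -208
L(S) = 27/4 (L(S) = 7 + ((-2*S)/S)/8 = 7 + (⅛)*(-2) = 7 - ¼ = 27/4)
v(Y(43)) - L(s(32, 38)) = -208 - 1*27/4 = -208 - 27/4 = -859/4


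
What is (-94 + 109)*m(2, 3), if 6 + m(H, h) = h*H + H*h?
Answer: 90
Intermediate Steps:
m(H, h) = -6 + 2*H*h (m(H, h) = -6 + (h*H + H*h) = -6 + (H*h + H*h) = -6 + 2*H*h)
(-94 + 109)*m(2, 3) = (-94 + 109)*(-6 + 2*2*3) = 15*(-6 + 12) = 15*6 = 90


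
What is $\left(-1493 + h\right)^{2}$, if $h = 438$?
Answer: $1113025$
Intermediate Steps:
$\left(-1493 + h\right)^{2} = \left(-1493 + 438\right)^{2} = \left(-1055\right)^{2} = 1113025$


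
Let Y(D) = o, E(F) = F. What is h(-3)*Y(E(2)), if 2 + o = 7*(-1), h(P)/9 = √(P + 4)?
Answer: -81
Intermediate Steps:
h(P) = 9*√(4 + P) (h(P) = 9*√(P + 4) = 9*√(4 + P))
o = -9 (o = -2 + 7*(-1) = -2 - 7 = -9)
Y(D) = -9
h(-3)*Y(E(2)) = (9*√(4 - 3))*(-9) = (9*√1)*(-9) = (9*1)*(-9) = 9*(-9) = -81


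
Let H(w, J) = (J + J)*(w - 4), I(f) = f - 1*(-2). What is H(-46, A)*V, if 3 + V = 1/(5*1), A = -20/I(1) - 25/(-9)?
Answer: -9800/9 ≈ -1088.9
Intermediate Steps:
I(f) = 2 + f (I(f) = f + 2 = 2 + f)
A = -35/9 (A = -20/(2 + 1) - 25/(-9) = -20/3 - 25*(-⅑) = -20*⅓ + 25/9 = -20/3 + 25/9 = -35/9 ≈ -3.8889)
V = -14/5 (V = -3 + 1/(5*1) = -3 + 1/5 = -3 + ⅕ = -14/5 ≈ -2.8000)
H(w, J) = 2*J*(-4 + w) (H(w, J) = (2*J)*(-4 + w) = 2*J*(-4 + w))
H(-46, A)*V = (2*(-35/9)*(-4 - 46))*(-14/5) = (2*(-35/9)*(-50))*(-14/5) = (3500/9)*(-14/5) = -9800/9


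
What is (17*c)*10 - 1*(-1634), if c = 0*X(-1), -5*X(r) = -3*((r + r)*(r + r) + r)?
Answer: 1634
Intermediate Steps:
X(r) = 3*r/5 + 12*r²/5 (X(r) = -(-3)*((r + r)*(r + r) + r)/5 = -(-3)*((2*r)*(2*r) + r)/5 = -(-3)*(4*r² + r)/5 = -(-3)*(r + 4*r²)/5 = -(-12*r² - 3*r)/5 = 3*r/5 + 12*r²/5)
c = 0 (c = 0*((⅗)*(-1)*(1 + 4*(-1))) = 0*((⅗)*(-1)*(1 - 4)) = 0*((⅗)*(-1)*(-3)) = 0*(9/5) = 0)
(17*c)*10 - 1*(-1634) = (17*0)*10 - 1*(-1634) = 0*10 + 1634 = 0 + 1634 = 1634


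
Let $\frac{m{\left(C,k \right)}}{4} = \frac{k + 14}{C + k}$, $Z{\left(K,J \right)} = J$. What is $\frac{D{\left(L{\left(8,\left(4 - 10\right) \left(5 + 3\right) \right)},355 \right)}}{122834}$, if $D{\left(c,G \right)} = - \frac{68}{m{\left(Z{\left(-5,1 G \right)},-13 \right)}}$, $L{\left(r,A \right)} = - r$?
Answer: $- \frac{2907}{61417} \approx -0.047332$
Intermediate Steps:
$m{\left(C,k \right)} = \frac{4 \left(14 + k\right)}{C + k}$ ($m{\left(C,k \right)} = 4 \frac{k + 14}{C + k} = 4 \frac{14 + k}{C + k} = \frac{4 \left(14 + k\right)}{C + k}$)
$D{\left(c,G \right)} = 221 - 17 G$ ($D{\left(c,G \right)} = - \frac{68}{4 \frac{1}{1 G - 13} \left(14 - 13\right)} = - \frac{68}{4 \frac{1}{G - 13} \cdot 1} = - \frac{68}{4 \frac{1}{-13 + G} 1} = - \frac{68}{4 \frac{1}{-13 + G}} = - 68 \left(- \frac{13}{4} + \frac{G}{4}\right) = 221 - 17 G$)
$\frac{D{\left(L{\left(8,\left(4 - 10\right) \left(5 + 3\right) \right)},355 \right)}}{122834} = \frac{221 - 6035}{122834} = \left(221 - 6035\right) \frac{1}{122834} = \left(-5814\right) \frac{1}{122834} = - \frac{2907}{61417}$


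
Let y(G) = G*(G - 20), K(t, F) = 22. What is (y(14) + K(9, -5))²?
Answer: 3844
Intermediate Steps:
y(G) = G*(-20 + G)
(y(14) + K(9, -5))² = (14*(-20 + 14) + 22)² = (14*(-6) + 22)² = (-84 + 22)² = (-62)² = 3844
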